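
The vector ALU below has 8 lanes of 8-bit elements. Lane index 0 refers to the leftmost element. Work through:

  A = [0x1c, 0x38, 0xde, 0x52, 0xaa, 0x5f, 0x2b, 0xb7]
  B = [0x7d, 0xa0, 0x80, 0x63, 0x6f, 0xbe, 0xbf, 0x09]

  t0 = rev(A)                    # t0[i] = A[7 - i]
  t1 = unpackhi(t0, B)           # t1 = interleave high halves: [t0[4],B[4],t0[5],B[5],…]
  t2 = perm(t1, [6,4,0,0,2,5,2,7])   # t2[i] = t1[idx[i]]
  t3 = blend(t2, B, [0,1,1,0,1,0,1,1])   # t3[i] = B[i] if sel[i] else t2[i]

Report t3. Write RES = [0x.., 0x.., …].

RES = [ 0x1c  0xa0  0x80  0x52  0x6f  0xbf  0xbf  0x09 ]

  t0: b7 2b 5f aa 52 de 38 1c
  t1: 52 6f de be 38 bf 1c 09
  t2: 1c 38 52 52 de bf de 09
  t3: 1c a0 80 52 6f bf bf 09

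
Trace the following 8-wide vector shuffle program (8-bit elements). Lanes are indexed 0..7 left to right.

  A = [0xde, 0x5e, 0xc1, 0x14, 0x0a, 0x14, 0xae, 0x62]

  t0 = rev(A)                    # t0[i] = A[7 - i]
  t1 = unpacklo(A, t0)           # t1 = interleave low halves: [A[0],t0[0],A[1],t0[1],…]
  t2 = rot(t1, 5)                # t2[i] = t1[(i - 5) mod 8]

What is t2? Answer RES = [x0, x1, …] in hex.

t0 = [0x62, 0xae, 0x14, 0x0a, 0x14, 0xc1, 0x5e, 0xde]
t1 = [0xde, 0x62, 0x5e, 0xae, 0xc1, 0x14, 0x14, 0x0a]
t2 = [0xae, 0xc1, 0x14, 0x14, 0x0a, 0xde, 0x62, 0x5e]

RES = [0xae, 0xc1, 0x14, 0x14, 0x0a, 0xde, 0x62, 0x5e]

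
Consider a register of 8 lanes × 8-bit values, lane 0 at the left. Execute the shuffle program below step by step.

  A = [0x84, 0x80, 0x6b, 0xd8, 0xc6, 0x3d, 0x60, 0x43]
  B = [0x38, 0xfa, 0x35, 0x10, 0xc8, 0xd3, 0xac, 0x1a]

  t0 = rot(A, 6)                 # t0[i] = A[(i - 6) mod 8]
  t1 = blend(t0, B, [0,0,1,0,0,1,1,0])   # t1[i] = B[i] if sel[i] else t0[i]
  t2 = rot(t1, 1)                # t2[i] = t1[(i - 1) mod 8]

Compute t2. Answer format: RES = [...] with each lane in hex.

RES = [ 0x80  0x6b  0xd8  0x35  0x3d  0x60  0xd3  0xac ]

  t0: 6b d8 c6 3d 60 43 84 80
  t1: 6b d8 35 3d 60 d3 ac 80
  t2: 80 6b d8 35 3d 60 d3 ac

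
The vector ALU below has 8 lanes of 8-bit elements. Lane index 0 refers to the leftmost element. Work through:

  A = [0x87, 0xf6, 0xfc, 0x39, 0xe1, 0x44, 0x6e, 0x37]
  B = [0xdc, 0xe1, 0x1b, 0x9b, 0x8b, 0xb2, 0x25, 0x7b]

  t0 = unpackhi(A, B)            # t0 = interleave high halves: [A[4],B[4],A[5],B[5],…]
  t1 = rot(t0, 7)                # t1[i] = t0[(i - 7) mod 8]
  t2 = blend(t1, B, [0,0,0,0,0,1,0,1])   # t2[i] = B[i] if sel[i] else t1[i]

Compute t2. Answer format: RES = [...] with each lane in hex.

  t0: e1 8b 44 b2 6e 25 37 7b
  t1: 8b 44 b2 6e 25 37 7b e1
  t2: 8b 44 b2 6e 25 b2 7b 7b

RES = [ 0x8b  0x44  0xb2  0x6e  0x25  0xb2  0x7b  0x7b ]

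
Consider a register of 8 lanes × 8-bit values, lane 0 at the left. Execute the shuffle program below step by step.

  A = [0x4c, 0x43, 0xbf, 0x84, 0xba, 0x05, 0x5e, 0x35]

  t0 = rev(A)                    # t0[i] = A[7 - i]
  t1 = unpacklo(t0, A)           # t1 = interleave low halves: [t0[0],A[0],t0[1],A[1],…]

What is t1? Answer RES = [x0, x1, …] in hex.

RES = [0x35, 0x4c, 0x5e, 0x43, 0x05, 0xbf, 0xba, 0x84]

t0 = [0x35, 0x5e, 0x05, 0xba, 0x84, 0xbf, 0x43, 0x4c]
t1 = [0x35, 0x4c, 0x5e, 0x43, 0x05, 0xbf, 0xba, 0x84]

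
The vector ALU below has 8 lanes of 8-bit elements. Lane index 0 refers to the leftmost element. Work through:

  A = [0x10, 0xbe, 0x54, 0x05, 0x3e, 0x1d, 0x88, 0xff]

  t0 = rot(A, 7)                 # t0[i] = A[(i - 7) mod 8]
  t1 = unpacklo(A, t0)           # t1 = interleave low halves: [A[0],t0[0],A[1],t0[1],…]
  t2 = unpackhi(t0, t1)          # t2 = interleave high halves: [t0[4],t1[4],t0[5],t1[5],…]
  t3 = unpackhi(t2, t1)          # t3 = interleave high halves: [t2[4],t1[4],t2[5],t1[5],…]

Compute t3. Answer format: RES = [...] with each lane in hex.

RES = [0xff, 0x54, 0x05, 0x05, 0x10, 0x05, 0x3e, 0x3e]

t0 = [0xbe, 0x54, 0x05, 0x3e, 0x1d, 0x88, 0xff, 0x10]
t1 = [0x10, 0xbe, 0xbe, 0x54, 0x54, 0x05, 0x05, 0x3e]
t2 = [0x1d, 0x54, 0x88, 0x05, 0xff, 0x05, 0x10, 0x3e]
t3 = [0xff, 0x54, 0x05, 0x05, 0x10, 0x05, 0x3e, 0x3e]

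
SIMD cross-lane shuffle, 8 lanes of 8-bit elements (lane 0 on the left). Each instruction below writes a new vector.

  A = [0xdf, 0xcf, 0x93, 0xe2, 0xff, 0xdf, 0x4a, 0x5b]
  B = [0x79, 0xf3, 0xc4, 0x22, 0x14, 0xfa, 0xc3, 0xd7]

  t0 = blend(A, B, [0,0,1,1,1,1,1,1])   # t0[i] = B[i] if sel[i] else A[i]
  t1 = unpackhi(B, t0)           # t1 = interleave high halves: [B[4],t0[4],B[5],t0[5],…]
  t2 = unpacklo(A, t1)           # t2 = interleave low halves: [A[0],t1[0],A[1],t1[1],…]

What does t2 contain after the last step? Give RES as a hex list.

RES = [ 0xdf  0x14  0xcf  0x14  0x93  0xfa  0xe2  0xfa ]

t0 = [0xdf, 0xcf, 0xc4, 0x22, 0x14, 0xfa, 0xc3, 0xd7]
t1 = [0x14, 0x14, 0xfa, 0xfa, 0xc3, 0xc3, 0xd7, 0xd7]
t2 = [0xdf, 0x14, 0xcf, 0x14, 0x93, 0xfa, 0xe2, 0xfa]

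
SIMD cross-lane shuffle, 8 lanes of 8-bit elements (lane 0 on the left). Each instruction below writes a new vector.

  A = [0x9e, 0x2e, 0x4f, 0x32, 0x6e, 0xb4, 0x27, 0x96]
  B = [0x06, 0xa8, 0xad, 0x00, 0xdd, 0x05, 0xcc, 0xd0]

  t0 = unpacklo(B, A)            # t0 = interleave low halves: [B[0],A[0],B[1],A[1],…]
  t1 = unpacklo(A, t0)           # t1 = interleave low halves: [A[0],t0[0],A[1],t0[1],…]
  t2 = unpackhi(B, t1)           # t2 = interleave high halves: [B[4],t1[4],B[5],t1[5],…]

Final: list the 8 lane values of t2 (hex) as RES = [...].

RES = [ 0xdd  0x4f  0x05  0xa8  0xcc  0x32  0xd0  0x2e ]

  t0: 06 9e a8 2e ad 4f 00 32
  t1: 9e 06 2e 9e 4f a8 32 2e
  t2: dd 4f 05 a8 cc 32 d0 2e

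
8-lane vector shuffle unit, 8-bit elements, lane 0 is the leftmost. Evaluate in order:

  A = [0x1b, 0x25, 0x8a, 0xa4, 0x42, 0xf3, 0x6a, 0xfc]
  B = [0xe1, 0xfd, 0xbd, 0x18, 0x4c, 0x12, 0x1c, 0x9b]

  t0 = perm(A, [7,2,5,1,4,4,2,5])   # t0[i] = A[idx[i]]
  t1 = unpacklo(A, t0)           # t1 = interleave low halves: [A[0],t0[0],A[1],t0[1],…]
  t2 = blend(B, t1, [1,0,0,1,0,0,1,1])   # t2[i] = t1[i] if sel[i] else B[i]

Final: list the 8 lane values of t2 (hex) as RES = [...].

  t0: fc 8a f3 25 42 42 8a f3
  t1: 1b fc 25 8a 8a f3 a4 25
  t2: 1b fd bd 8a 4c 12 a4 25

RES = [ 0x1b  0xfd  0xbd  0x8a  0x4c  0x12  0xa4  0x25 ]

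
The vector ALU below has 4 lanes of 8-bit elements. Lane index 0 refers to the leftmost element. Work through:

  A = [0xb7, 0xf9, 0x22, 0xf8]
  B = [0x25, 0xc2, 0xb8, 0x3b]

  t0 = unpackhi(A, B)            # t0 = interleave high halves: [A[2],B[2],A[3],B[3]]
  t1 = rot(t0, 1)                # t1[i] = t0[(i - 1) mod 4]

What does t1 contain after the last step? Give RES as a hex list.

RES = [0x3b, 0x22, 0xb8, 0xf8]

  t0: 22 b8 f8 3b
  t1: 3b 22 b8 f8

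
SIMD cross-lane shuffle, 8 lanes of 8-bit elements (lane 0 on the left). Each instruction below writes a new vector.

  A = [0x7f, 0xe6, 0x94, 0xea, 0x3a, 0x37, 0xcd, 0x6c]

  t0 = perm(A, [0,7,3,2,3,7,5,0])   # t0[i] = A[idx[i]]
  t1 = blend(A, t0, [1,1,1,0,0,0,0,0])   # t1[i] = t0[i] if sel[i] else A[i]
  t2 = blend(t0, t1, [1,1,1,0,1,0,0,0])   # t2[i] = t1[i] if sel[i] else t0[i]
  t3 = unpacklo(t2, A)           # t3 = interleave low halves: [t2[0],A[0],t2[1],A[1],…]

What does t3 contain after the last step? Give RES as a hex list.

t0 = [0x7f, 0x6c, 0xea, 0x94, 0xea, 0x6c, 0x37, 0x7f]
t1 = [0x7f, 0x6c, 0xea, 0xea, 0x3a, 0x37, 0xcd, 0x6c]
t2 = [0x7f, 0x6c, 0xea, 0x94, 0x3a, 0x6c, 0x37, 0x7f]
t3 = [0x7f, 0x7f, 0x6c, 0xe6, 0xea, 0x94, 0x94, 0xea]

RES = [0x7f, 0x7f, 0x6c, 0xe6, 0xea, 0x94, 0x94, 0xea]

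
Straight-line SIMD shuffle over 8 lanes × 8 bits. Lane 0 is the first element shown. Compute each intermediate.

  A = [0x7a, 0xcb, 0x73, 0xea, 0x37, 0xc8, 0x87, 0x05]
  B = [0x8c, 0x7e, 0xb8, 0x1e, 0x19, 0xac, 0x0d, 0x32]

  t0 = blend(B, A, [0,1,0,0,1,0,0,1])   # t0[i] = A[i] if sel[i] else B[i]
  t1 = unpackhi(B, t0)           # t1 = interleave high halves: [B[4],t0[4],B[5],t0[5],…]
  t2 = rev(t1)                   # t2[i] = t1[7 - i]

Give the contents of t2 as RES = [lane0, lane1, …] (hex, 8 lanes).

RES = [ 0x05  0x32  0x0d  0x0d  0xac  0xac  0x37  0x19 ]

  t0: 8c cb b8 1e 37 ac 0d 05
  t1: 19 37 ac ac 0d 0d 32 05
  t2: 05 32 0d 0d ac ac 37 19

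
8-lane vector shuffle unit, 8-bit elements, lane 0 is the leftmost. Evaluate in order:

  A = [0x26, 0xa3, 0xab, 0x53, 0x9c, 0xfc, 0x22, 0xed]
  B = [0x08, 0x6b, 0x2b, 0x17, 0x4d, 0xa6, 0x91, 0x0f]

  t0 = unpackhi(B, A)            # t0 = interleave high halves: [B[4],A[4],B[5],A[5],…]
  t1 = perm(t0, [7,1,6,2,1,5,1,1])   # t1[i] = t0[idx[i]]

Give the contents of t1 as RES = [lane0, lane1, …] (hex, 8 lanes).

RES = [ 0xed  0x9c  0x0f  0xa6  0x9c  0x22  0x9c  0x9c ]

  t0: 4d 9c a6 fc 91 22 0f ed
  t1: ed 9c 0f a6 9c 22 9c 9c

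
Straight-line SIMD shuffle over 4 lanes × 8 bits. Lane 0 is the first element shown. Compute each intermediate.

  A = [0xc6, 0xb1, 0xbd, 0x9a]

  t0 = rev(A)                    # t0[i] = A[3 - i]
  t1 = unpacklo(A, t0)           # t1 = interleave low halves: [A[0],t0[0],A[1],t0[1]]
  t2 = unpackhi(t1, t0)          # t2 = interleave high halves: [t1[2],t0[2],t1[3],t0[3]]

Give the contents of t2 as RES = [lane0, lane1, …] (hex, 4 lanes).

RES = [ 0xb1  0xb1  0xbd  0xc6 ]

t0 = [0x9a, 0xbd, 0xb1, 0xc6]
t1 = [0xc6, 0x9a, 0xb1, 0xbd]
t2 = [0xb1, 0xb1, 0xbd, 0xc6]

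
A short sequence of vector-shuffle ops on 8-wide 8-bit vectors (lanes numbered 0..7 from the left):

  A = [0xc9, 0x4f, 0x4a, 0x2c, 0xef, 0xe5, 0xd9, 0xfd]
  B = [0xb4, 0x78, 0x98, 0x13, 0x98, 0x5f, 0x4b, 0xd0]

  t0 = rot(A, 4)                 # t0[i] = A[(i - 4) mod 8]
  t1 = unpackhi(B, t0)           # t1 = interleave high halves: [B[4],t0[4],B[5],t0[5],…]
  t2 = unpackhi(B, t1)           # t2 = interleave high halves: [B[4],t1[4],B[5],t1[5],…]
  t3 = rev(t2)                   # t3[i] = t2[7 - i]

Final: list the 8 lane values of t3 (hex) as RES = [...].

RES = [ 0x2c  0xd0  0xd0  0x4b  0x4a  0x5f  0x4b  0x98 ]

  t0: ef e5 d9 fd c9 4f 4a 2c
  t1: 98 c9 5f 4f 4b 4a d0 2c
  t2: 98 4b 5f 4a 4b d0 d0 2c
  t3: 2c d0 d0 4b 4a 5f 4b 98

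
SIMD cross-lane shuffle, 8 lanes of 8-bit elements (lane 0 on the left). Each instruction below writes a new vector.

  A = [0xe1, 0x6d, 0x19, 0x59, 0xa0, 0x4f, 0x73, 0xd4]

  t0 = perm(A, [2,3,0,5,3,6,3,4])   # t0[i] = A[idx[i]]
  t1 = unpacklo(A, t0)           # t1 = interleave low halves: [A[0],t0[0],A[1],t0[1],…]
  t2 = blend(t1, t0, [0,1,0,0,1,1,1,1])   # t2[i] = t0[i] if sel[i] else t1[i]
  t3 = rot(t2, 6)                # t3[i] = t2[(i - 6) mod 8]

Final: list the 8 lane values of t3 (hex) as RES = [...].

  t0: 19 59 e1 4f 59 73 59 a0
  t1: e1 19 6d 59 19 e1 59 4f
  t2: e1 59 6d 59 59 73 59 a0
  t3: 6d 59 59 73 59 a0 e1 59

RES = [0x6d, 0x59, 0x59, 0x73, 0x59, 0xa0, 0xe1, 0x59]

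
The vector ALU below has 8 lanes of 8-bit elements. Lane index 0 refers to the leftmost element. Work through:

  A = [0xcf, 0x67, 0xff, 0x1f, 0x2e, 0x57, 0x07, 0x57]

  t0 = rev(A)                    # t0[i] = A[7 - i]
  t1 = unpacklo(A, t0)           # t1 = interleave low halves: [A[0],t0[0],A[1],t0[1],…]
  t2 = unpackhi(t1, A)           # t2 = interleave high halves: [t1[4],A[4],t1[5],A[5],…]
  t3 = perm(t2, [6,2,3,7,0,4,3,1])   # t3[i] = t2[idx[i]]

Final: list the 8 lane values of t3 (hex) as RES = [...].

RES = [0x2e, 0x57, 0x57, 0x57, 0xff, 0x1f, 0x57, 0x2e]

t0 = [0x57, 0x07, 0x57, 0x2e, 0x1f, 0xff, 0x67, 0xcf]
t1 = [0xcf, 0x57, 0x67, 0x07, 0xff, 0x57, 0x1f, 0x2e]
t2 = [0xff, 0x2e, 0x57, 0x57, 0x1f, 0x07, 0x2e, 0x57]
t3 = [0x2e, 0x57, 0x57, 0x57, 0xff, 0x1f, 0x57, 0x2e]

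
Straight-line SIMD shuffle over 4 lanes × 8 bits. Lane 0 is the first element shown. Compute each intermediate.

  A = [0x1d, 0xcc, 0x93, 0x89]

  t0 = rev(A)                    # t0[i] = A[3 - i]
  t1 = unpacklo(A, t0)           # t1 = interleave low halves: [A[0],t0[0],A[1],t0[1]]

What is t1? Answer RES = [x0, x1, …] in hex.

→ t0 |89|93|cc|1d|
→ t1 |1d|89|cc|93|

RES = [0x1d, 0x89, 0xcc, 0x93]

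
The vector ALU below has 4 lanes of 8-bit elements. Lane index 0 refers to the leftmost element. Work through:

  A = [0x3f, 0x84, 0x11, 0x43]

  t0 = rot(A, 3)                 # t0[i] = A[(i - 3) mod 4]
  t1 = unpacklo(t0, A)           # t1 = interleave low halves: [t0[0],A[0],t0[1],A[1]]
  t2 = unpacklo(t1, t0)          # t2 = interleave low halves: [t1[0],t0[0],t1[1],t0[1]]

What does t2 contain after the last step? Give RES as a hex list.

→ t0 |84|11|43|3f|
→ t1 |84|3f|11|84|
→ t2 |84|84|3f|11|

RES = [ 0x84  0x84  0x3f  0x11 ]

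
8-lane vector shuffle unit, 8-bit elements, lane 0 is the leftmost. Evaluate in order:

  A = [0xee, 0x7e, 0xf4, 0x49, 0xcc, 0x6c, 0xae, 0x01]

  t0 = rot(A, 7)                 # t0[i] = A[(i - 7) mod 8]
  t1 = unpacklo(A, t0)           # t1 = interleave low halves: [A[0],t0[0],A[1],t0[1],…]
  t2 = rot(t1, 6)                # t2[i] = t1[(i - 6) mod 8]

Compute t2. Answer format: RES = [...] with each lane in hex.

RES = [ 0x7e  0xf4  0xf4  0x49  0x49  0xcc  0xee  0x7e ]

t0 = [0x7e, 0xf4, 0x49, 0xcc, 0x6c, 0xae, 0x01, 0xee]
t1 = [0xee, 0x7e, 0x7e, 0xf4, 0xf4, 0x49, 0x49, 0xcc]
t2 = [0x7e, 0xf4, 0xf4, 0x49, 0x49, 0xcc, 0xee, 0x7e]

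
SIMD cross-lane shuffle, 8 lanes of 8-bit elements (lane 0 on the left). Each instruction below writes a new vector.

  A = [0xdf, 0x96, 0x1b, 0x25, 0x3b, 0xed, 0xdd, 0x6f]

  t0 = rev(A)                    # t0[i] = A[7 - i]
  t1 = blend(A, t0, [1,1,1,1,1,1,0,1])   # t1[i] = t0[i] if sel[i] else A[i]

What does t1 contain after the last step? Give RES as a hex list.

t0 = [0x6f, 0xdd, 0xed, 0x3b, 0x25, 0x1b, 0x96, 0xdf]
t1 = [0x6f, 0xdd, 0xed, 0x3b, 0x25, 0x1b, 0xdd, 0xdf]

RES = [0x6f, 0xdd, 0xed, 0x3b, 0x25, 0x1b, 0xdd, 0xdf]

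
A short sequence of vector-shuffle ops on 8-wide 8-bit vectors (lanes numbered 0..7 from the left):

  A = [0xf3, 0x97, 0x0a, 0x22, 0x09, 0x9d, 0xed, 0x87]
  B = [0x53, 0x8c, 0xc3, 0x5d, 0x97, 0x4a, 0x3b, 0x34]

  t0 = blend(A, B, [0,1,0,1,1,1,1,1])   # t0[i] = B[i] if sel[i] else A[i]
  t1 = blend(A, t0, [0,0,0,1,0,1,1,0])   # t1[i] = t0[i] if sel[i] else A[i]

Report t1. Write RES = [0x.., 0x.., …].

→ t0 |f3|8c|0a|5d|97|4a|3b|34|
→ t1 |f3|97|0a|5d|09|4a|3b|87|

RES = [ 0xf3  0x97  0x0a  0x5d  0x09  0x4a  0x3b  0x87 ]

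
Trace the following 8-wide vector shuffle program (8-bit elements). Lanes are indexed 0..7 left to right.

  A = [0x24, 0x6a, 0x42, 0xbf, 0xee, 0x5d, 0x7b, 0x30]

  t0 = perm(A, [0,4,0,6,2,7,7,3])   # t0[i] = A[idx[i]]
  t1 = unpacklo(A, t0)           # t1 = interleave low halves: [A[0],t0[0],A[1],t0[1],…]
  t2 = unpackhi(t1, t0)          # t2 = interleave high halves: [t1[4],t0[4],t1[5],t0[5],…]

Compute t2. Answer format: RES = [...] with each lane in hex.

RES = [ 0x42  0x42  0x24  0x30  0xbf  0x30  0x7b  0xbf ]

t0 = [0x24, 0xee, 0x24, 0x7b, 0x42, 0x30, 0x30, 0xbf]
t1 = [0x24, 0x24, 0x6a, 0xee, 0x42, 0x24, 0xbf, 0x7b]
t2 = [0x42, 0x42, 0x24, 0x30, 0xbf, 0x30, 0x7b, 0xbf]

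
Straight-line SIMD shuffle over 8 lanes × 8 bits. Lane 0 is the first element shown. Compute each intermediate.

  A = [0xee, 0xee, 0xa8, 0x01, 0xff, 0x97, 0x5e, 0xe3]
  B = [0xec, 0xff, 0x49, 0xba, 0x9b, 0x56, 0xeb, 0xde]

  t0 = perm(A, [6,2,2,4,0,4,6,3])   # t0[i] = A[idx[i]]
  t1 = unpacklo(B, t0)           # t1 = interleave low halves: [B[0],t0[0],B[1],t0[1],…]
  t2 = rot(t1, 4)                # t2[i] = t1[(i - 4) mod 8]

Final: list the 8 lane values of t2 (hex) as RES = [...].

→ t0 |5e|a8|a8|ff|ee|ff|5e|01|
→ t1 |ec|5e|ff|a8|49|a8|ba|ff|
→ t2 |49|a8|ba|ff|ec|5e|ff|a8|

RES = [0x49, 0xa8, 0xba, 0xff, 0xec, 0x5e, 0xff, 0xa8]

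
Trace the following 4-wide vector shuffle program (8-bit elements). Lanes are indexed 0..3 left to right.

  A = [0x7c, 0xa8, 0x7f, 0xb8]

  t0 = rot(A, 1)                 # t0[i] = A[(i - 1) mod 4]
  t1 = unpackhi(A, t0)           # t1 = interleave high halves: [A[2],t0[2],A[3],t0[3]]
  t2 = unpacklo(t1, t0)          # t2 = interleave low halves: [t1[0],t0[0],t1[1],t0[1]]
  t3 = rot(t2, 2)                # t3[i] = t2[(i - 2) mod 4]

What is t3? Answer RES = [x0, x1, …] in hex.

  t0: b8 7c a8 7f
  t1: 7f a8 b8 7f
  t2: 7f b8 a8 7c
  t3: a8 7c 7f b8

RES = [0xa8, 0x7c, 0x7f, 0xb8]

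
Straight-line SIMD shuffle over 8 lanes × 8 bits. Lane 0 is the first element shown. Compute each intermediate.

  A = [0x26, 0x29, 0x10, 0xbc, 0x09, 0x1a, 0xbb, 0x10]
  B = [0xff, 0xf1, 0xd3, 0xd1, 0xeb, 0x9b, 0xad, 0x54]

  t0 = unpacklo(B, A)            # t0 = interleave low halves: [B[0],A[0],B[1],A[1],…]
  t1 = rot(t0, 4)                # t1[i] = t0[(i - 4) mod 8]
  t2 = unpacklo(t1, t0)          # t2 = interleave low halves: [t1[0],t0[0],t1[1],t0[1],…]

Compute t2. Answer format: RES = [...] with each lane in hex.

RES = [ 0xd3  0xff  0x10  0x26  0xd1  0xf1  0xbc  0x29 ]

→ t0 |ff|26|f1|29|d3|10|d1|bc|
→ t1 |d3|10|d1|bc|ff|26|f1|29|
→ t2 |d3|ff|10|26|d1|f1|bc|29|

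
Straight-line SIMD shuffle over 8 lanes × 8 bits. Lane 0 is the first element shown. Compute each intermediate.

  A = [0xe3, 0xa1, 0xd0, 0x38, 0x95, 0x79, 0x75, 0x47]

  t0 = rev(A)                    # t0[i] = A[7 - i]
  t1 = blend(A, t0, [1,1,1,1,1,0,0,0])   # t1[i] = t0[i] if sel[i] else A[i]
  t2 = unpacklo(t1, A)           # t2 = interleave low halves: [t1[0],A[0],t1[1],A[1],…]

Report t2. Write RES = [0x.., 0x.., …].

→ t0 |47|75|79|95|38|d0|a1|e3|
→ t1 |47|75|79|95|38|79|75|47|
→ t2 |47|e3|75|a1|79|d0|95|38|

RES = [0x47, 0xe3, 0x75, 0xa1, 0x79, 0xd0, 0x95, 0x38]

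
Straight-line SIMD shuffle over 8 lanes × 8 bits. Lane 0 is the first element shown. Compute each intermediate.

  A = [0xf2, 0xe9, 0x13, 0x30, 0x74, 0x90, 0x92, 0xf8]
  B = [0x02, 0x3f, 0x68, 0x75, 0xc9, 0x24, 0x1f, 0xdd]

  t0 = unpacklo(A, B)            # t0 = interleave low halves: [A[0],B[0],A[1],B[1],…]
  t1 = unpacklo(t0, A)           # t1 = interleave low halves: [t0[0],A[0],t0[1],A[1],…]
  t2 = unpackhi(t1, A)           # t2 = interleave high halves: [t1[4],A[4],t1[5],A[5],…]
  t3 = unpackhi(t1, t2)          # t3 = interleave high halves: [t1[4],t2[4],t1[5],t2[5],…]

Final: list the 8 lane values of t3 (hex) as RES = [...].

RES = [0xe9, 0x3f, 0x13, 0x92, 0x3f, 0x30, 0x30, 0xf8]

t0 = [0xf2, 0x02, 0xe9, 0x3f, 0x13, 0x68, 0x30, 0x75]
t1 = [0xf2, 0xf2, 0x02, 0xe9, 0xe9, 0x13, 0x3f, 0x30]
t2 = [0xe9, 0x74, 0x13, 0x90, 0x3f, 0x92, 0x30, 0xf8]
t3 = [0xe9, 0x3f, 0x13, 0x92, 0x3f, 0x30, 0x30, 0xf8]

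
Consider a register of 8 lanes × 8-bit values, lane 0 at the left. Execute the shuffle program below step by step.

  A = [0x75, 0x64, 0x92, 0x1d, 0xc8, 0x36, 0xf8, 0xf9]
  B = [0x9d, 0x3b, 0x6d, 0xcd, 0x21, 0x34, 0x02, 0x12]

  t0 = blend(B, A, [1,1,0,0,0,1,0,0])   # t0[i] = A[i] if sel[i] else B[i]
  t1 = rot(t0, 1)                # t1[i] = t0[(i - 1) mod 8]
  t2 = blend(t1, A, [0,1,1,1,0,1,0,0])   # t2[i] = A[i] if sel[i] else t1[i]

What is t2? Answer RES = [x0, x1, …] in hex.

RES = [0x12, 0x64, 0x92, 0x1d, 0xcd, 0x36, 0x36, 0x02]

  t0: 75 64 6d cd 21 36 02 12
  t1: 12 75 64 6d cd 21 36 02
  t2: 12 64 92 1d cd 36 36 02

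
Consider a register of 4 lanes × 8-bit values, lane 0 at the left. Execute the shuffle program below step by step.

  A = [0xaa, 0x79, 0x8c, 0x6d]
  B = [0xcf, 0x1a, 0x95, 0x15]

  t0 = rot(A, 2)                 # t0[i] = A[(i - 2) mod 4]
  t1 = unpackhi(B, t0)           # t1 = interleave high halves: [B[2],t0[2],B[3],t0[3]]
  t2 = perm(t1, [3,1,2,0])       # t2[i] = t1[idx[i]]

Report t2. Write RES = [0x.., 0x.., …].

RES = [0x79, 0xaa, 0x15, 0x95]

t0 = [0x8c, 0x6d, 0xaa, 0x79]
t1 = [0x95, 0xaa, 0x15, 0x79]
t2 = [0x79, 0xaa, 0x15, 0x95]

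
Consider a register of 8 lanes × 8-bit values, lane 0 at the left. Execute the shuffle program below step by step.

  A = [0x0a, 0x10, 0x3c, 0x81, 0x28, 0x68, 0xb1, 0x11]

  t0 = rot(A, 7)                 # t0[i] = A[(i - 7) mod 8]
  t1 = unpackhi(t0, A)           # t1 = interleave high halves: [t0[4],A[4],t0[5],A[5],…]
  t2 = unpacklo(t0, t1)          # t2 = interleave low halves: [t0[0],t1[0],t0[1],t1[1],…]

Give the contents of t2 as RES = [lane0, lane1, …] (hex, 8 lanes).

RES = [0x10, 0x68, 0x3c, 0x28, 0x81, 0xb1, 0x28, 0x68]

t0 = [0x10, 0x3c, 0x81, 0x28, 0x68, 0xb1, 0x11, 0x0a]
t1 = [0x68, 0x28, 0xb1, 0x68, 0x11, 0xb1, 0x0a, 0x11]
t2 = [0x10, 0x68, 0x3c, 0x28, 0x81, 0xb1, 0x28, 0x68]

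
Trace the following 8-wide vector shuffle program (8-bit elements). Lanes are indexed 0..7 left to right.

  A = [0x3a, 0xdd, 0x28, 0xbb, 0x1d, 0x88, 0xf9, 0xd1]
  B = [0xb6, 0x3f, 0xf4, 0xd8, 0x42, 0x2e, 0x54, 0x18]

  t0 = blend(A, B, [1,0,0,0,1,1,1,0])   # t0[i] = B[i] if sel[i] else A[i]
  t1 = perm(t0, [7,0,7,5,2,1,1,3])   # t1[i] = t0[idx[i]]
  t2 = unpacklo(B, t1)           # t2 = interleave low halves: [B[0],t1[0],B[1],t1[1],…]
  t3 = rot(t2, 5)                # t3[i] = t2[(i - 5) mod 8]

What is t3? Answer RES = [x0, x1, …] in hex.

RES = [0xb6, 0xf4, 0xd1, 0xd8, 0x2e, 0xb6, 0xd1, 0x3f]

t0 = [0xb6, 0xdd, 0x28, 0xbb, 0x42, 0x2e, 0x54, 0xd1]
t1 = [0xd1, 0xb6, 0xd1, 0x2e, 0x28, 0xdd, 0xdd, 0xbb]
t2 = [0xb6, 0xd1, 0x3f, 0xb6, 0xf4, 0xd1, 0xd8, 0x2e]
t3 = [0xb6, 0xf4, 0xd1, 0xd8, 0x2e, 0xb6, 0xd1, 0x3f]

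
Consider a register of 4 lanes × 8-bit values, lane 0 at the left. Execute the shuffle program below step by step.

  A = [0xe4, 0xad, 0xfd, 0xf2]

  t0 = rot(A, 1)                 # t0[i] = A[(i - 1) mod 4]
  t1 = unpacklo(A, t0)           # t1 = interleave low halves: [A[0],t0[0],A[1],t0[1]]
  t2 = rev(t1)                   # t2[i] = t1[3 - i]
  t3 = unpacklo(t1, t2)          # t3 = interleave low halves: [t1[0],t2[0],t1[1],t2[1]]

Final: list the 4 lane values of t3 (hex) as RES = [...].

RES = [0xe4, 0xe4, 0xf2, 0xad]

t0 = [0xf2, 0xe4, 0xad, 0xfd]
t1 = [0xe4, 0xf2, 0xad, 0xe4]
t2 = [0xe4, 0xad, 0xf2, 0xe4]
t3 = [0xe4, 0xe4, 0xf2, 0xad]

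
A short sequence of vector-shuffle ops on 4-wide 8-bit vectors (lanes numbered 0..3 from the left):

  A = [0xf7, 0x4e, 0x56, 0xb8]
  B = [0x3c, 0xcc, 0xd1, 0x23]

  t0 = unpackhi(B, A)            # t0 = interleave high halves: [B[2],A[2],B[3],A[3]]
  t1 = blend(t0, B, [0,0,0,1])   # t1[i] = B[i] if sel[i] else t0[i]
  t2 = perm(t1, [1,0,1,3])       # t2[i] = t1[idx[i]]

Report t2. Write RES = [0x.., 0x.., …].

RES = [ 0x56  0xd1  0x56  0x23 ]

→ t0 |d1|56|23|b8|
→ t1 |d1|56|23|23|
→ t2 |56|d1|56|23|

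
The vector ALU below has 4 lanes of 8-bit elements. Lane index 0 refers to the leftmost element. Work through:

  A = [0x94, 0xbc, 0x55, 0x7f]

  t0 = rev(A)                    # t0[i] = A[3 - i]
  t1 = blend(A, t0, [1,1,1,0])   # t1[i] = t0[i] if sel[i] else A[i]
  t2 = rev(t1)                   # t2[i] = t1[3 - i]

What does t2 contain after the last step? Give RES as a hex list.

RES = [ 0x7f  0xbc  0x55  0x7f ]

  t0: 7f 55 bc 94
  t1: 7f 55 bc 7f
  t2: 7f bc 55 7f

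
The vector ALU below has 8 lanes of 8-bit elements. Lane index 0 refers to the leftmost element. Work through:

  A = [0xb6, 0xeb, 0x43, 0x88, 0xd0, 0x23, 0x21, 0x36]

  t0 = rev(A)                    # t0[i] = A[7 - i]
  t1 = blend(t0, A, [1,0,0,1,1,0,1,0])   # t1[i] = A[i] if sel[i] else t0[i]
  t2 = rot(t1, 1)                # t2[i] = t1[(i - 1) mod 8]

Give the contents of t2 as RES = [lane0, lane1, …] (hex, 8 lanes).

→ t0 |36|21|23|d0|88|43|eb|b6|
→ t1 |b6|21|23|88|d0|43|21|b6|
→ t2 |b6|b6|21|23|88|d0|43|21|

RES = [0xb6, 0xb6, 0x21, 0x23, 0x88, 0xd0, 0x43, 0x21]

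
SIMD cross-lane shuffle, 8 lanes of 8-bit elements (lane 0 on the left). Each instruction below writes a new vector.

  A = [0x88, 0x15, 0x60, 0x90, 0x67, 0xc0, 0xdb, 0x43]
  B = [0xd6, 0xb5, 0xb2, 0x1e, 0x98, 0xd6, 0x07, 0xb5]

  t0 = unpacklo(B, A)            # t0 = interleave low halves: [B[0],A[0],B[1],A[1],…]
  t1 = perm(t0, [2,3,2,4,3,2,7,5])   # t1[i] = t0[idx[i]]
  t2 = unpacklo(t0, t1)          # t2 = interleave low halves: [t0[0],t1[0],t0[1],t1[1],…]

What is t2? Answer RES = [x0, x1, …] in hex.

→ t0 |d6|88|b5|15|b2|60|1e|90|
→ t1 |b5|15|b5|b2|15|b5|90|60|
→ t2 |d6|b5|88|15|b5|b5|15|b2|

RES = [ 0xd6  0xb5  0x88  0x15  0xb5  0xb5  0x15  0xb2 ]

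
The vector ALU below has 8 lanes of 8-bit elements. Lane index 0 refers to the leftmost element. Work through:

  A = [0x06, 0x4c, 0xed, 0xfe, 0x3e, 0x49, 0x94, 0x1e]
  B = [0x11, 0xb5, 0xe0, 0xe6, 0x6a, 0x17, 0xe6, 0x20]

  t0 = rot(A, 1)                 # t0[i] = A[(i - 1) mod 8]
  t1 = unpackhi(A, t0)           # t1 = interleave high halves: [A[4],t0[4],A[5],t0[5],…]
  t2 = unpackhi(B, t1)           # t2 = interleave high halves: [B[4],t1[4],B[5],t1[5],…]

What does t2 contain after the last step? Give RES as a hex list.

RES = [ 0x6a  0x94  0x17  0x49  0xe6  0x1e  0x20  0x94 ]

→ t0 |1e|06|4c|ed|fe|3e|49|94|
→ t1 |3e|fe|49|3e|94|49|1e|94|
→ t2 |6a|94|17|49|e6|1e|20|94|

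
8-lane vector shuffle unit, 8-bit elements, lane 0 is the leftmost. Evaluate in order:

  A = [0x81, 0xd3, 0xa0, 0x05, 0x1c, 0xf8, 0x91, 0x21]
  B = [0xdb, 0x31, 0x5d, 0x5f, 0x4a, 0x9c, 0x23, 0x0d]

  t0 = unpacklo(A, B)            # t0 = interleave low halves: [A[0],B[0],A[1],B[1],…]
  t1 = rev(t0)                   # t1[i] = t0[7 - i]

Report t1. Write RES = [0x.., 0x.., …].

t0 = [0x81, 0xdb, 0xd3, 0x31, 0xa0, 0x5d, 0x05, 0x5f]
t1 = [0x5f, 0x05, 0x5d, 0xa0, 0x31, 0xd3, 0xdb, 0x81]

RES = [ 0x5f  0x05  0x5d  0xa0  0x31  0xd3  0xdb  0x81 ]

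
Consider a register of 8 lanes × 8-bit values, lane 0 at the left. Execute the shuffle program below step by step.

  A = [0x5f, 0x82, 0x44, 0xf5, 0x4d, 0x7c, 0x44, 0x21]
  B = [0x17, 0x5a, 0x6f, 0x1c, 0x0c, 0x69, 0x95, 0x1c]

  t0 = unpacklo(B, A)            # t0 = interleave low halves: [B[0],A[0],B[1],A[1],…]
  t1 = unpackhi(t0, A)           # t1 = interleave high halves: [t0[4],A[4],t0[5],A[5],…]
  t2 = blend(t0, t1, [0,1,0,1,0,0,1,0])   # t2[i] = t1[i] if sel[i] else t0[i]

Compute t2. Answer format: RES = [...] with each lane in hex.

→ t0 |17|5f|5a|82|6f|44|1c|f5|
→ t1 |6f|4d|44|7c|1c|44|f5|21|
→ t2 |17|4d|5a|7c|6f|44|f5|f5|

RES = [0x17, 0x4d, 0x5a, 0x7c, 0x6f, 0x44, 0xf5, 0xf5]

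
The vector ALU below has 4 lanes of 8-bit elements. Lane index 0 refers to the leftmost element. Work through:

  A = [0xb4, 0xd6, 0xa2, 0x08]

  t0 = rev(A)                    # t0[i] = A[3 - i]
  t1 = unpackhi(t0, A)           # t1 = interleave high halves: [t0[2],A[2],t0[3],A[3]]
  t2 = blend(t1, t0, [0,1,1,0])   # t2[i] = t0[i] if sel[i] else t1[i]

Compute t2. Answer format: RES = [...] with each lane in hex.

→ t0 |08|a2|d6|b4|
→ t1 |d6|a2|b4|08|
→ t2 |d6|a2|d6|08|

RES = [0xd6, 0xa2, 0xd6, 0x08]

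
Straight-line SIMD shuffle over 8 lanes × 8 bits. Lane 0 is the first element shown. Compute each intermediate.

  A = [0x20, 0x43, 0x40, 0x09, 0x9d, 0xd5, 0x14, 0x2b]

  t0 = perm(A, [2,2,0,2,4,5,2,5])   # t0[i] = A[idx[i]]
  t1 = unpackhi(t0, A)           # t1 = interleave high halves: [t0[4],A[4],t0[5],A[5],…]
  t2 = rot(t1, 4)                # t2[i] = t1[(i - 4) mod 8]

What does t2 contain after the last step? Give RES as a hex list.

RES = [0x40, 0x14, 0xd5, 0x2b, 0x9d, 0x9d, 0xd5, 0xd5]

t0 = [0x40, 0x40, 0x20, 0x40, 0x9d, 0xd5, 0x40, 0xd5]
t1 = [0x9d, 0x9d, 0xd5, 0xd5, 0x40, 0x14, 0xd5, 0x2b]
t2 = [0x40, 0x14, 0xd5, 0x2b, 0x9d, 0x9d, 0xd5, 0xd5]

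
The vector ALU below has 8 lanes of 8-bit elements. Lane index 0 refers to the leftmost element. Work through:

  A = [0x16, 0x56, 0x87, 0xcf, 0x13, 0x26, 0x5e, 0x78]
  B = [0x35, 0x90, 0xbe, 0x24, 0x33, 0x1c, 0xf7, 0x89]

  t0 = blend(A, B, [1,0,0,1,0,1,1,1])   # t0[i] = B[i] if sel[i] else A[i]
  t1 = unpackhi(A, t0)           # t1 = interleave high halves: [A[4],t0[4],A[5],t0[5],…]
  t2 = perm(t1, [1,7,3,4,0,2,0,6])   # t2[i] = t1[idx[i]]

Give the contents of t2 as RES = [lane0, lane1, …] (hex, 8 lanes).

RES = [ 0x13  0x89  0x1c  0x5e  0x13  0x26  0x13  0x78 ]

t0 = [0x35, 0x56, 0x87, 0x24, 0x13, 0x1c, 0xf7, 0x89]
t1 = [0x13, 0x13, 0x26, 0x1c, 0x5e, 0xf7, 0x78, 0x89]
t2 = [0x13, 0x89, 0x1c, 0x5e, 0x13, 0x26, 0x13, 0x78]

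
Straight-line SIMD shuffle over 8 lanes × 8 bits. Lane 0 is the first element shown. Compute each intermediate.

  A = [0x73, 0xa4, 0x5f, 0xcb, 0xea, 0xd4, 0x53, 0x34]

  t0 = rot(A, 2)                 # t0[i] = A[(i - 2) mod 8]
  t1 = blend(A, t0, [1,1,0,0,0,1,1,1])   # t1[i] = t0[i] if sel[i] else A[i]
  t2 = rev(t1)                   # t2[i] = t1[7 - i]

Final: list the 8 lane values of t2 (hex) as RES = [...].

RES = [0xd4, 0xea, 0xcb, 0xea, 0xcb, 0x5f, 0x34, 0x53]

→ t0 |53|34|73|a4|5f|cb|ea|d4|
→ t1 |53|34|5f|cb|ea|cb|ea|d4|
→ t2 |d4|ea|cb|ea|cb|5f|34|53|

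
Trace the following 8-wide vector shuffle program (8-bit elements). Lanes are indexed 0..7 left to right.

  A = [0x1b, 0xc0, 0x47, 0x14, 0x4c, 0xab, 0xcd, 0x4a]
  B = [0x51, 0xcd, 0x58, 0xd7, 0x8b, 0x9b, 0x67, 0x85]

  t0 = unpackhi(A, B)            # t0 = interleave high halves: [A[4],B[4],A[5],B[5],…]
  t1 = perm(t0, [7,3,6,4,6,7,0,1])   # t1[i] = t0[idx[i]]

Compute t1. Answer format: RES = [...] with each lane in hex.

→ t0 |4c|8b|ab|9b|cd|67|4a|85|
→ t1 |85|9b|4a|cd|4a|85|4c|8b|

RES = [0x85, 0x9b, 0x4a, 0xcd, 0x4a, 0x85, 0x4c, 0x8b]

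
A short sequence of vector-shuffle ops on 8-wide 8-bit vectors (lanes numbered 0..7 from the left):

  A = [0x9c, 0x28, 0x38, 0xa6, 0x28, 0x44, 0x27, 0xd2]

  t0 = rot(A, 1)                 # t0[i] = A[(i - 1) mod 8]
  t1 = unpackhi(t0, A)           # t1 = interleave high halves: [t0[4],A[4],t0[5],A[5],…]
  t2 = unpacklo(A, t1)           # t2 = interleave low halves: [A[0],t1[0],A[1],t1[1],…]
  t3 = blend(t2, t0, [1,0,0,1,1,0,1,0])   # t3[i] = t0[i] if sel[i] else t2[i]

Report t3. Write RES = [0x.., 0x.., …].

RES = [ 0xd2  0xa6  0x28  0x38  0xa6  0x28  0x44  0x44 ]

  t0: d2 9c 28 38 a6 28 44 27
  t1: a6 28 28 44 44 27 27 d2
  t2: 9c a6 28 28 38 28 a6 44
  t3: d2 a6 28 38 a6 28 44 44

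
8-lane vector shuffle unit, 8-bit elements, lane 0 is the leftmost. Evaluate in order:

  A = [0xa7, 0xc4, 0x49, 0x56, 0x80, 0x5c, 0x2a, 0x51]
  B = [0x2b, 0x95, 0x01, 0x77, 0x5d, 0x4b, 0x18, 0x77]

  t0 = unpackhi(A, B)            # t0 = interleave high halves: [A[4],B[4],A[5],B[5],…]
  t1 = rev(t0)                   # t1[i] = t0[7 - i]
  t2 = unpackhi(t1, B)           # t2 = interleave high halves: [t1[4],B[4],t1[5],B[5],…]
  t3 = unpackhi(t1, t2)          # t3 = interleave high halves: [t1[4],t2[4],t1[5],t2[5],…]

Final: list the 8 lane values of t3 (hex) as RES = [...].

→ t0 |80|5d|5c|4b|2a|18|51|77|
→ t1 |77|51|18|2a|4b|5c|5d|80|
→ t2 |4b|5d|5c|4b|5d|18|80|77|
→ t3 |4b|5d|5c|18|5d|80|80|77|

RES = [0x4b, 0x5d, 0x5c, 0x18, 0x5d, 0x80, 0x80, 0x77]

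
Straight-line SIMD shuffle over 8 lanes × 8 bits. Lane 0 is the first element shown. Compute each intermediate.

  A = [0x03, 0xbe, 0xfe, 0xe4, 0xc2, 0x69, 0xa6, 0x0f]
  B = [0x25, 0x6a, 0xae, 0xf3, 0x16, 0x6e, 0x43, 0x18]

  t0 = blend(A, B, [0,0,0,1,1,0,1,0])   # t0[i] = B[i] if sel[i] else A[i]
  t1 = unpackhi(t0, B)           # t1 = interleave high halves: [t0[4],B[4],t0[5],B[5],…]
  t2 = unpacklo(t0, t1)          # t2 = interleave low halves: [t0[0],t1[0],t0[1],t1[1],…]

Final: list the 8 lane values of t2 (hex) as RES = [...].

→ t0 |03|be|fe|f3|16|69|43|0f|
→ t1 |16|16|69|6e|43|43|0f|18|
→ t2 |03|16|be|16|fe|69|f3|6e|

RES = [0x03, 0x16, 0xbe, 0x16, 0xfe, 0x69, 0xf3, 0x6e]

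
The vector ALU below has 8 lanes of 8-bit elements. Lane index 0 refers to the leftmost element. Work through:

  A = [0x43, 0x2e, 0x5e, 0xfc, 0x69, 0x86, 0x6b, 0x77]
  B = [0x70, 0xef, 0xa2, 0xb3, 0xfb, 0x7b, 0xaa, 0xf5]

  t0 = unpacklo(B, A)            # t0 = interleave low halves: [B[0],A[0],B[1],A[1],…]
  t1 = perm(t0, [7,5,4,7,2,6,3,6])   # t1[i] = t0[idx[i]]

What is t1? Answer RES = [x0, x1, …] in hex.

RES = [0xfc, 0x5e, 0xa2, 0xfc, 0xef, 0xb3, 0x2e, 0xb3]

  t0: 70 43 ef 2e a2 5e b3 fc
  t1: fc 5e a2 fc ef b3 2e b3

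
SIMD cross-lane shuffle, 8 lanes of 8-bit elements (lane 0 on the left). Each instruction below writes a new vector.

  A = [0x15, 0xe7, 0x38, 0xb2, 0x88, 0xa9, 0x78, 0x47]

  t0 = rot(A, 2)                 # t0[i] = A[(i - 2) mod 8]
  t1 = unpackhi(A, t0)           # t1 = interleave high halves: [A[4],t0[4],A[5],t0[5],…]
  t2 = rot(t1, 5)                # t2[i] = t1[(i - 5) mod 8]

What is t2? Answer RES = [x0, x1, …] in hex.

→ t0 |78|47|15|e7|38|b2|88|a9|
→ t1 |88|38|a9|b2|78|88|47|a9|
→ t2 |b2|78|88|47|a9|88|38|a9|

RES = [ 0xb2  0x78  0x88  0x47  0xa9  0x88  0x38  0xa9 ]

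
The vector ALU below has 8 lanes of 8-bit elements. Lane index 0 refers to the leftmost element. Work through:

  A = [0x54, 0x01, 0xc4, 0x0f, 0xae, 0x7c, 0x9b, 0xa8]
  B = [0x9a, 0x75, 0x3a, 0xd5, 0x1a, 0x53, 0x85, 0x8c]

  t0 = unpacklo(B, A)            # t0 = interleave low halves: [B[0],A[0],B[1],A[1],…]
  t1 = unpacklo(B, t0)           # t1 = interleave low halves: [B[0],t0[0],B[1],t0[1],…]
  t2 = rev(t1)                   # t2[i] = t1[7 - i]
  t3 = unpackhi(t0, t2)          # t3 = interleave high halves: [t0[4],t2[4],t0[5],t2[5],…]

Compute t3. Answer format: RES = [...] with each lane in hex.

→ t0 |9a|54|75|01|3a|c4|d5|0f|
→ t1 |9a|9a|75|54|3a|75|d5|01|
→ t2 |01|d5|75|3a|54|75|9a|9a|
→ t3 |3a|54|c4|75|d5|9a|0f|9a|

RES = [ 0x3a  0x54  0xc4  0x75  0xd5  0x9a  0x0f  0x9a ]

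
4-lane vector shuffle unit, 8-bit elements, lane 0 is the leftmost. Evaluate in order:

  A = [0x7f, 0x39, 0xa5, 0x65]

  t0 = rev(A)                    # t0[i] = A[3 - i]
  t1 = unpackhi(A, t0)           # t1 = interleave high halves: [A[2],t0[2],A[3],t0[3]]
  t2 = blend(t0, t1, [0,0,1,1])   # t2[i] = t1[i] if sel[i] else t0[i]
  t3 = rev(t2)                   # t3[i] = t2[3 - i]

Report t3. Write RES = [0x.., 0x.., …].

  t0: 65 a5 39 7f
  t1: a5 39 65 7f
  t2: 65 a5 65 7f
  t3: 7f 65 a5 65

RES = [0x7f, 0x65, 0xa5, 0x65]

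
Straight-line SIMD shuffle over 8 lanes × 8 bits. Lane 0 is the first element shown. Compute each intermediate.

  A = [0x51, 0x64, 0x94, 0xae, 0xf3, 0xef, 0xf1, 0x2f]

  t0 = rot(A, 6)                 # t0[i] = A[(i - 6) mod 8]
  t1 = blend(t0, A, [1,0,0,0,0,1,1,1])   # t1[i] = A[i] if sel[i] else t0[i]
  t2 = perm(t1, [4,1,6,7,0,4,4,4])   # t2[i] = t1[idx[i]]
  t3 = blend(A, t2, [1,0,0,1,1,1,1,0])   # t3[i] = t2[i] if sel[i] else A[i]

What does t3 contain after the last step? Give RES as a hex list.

t0 = [0x94, 0xae, 0xf3, 0xef, 0xf1, 0x2f, 0x51, 0x64]
t1 = [0x51, 0xae, 0xf3, 0xef, 0xf1, 0xef, 0xf1, 0x2f]
t2 = [0xf1, 0xae, 0xf1, 0x2f, 0x51, 0xf1, 0xf1, 0xf1]
t3 = [0xf1, 0x64, 0x94, 0x2f, 0x51, 0xf1, 0xf1, 0x2f]

RES = [ 0xf1  0x64  0x94  0x2f  0x51  0xf1  0xf1  0x2f ]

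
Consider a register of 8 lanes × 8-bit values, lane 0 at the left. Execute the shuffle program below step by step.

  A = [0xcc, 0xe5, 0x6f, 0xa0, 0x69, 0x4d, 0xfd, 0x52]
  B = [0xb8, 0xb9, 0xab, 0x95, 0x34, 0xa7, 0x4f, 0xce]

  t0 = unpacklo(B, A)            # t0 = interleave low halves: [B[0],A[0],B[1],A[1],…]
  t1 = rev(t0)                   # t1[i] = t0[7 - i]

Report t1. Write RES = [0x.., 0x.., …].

RES = [ 0xa0  0x95  0x6f  0xab  0xe5  0xb9  0xcc  0xb8 ]

t0 = [0xb8, 0xcc, 0xb9, 0xe5, 0xab, 0x6f, 0x95, 0xa0]
t1 = [0xa0, 0x95, 0x6f, 0xab, 0xe5, 0xb9, 0xcc, 0xb8]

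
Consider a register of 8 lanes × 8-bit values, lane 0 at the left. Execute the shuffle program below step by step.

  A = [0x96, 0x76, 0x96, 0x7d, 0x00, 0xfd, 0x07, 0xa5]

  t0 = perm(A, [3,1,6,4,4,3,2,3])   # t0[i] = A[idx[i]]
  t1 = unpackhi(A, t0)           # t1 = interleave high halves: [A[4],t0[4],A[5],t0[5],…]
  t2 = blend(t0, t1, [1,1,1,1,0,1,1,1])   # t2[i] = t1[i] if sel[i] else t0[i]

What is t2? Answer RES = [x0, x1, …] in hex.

→ t0 |7d|76|07|00|00|7d|96|7d|
→ t1 |00|00|fd|7d|07|96|a5|7d|
→ t2 |00|00|fd|7d|00|96|a5|7d|

RES = [0x00, 0x00, 0xfd, 0x7d, 0x00, 0x96, 0xa5, 0x7d]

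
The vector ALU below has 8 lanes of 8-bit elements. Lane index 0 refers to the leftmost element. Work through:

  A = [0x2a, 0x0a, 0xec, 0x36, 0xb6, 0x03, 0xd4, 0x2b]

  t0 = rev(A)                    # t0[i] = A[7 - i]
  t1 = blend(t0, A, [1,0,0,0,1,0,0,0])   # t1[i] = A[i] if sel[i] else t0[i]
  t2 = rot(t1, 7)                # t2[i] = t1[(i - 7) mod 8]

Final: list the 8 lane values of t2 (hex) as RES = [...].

RES = [ 0xd4  0x03  0xb6  0xb6  0xec  0x0a  0x2a  0x2a ]

→ t0 |2b|d4|03|b6|36|ec|0a|2a|
→ t1 |2a|d4|03|b6|b6|ec|0a|2a|
→ t2 |d4|03|b6|b6|ec|0a|2a|2a|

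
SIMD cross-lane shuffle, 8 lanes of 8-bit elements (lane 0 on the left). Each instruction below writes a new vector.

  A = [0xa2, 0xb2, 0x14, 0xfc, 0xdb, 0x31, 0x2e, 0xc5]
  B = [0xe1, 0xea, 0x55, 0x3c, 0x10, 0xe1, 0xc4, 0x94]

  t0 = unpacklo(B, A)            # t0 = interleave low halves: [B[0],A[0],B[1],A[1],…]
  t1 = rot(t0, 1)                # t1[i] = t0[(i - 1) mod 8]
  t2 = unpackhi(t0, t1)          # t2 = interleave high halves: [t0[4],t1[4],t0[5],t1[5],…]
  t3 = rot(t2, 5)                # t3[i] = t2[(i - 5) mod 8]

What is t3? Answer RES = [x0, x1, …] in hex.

t0 = [0xe1, 0xa2, 0xea, 0xb2, 0x55, 0x14, 0x3c, 0xfc]
t1 = [0xfc, 0xe1, 0xa2, 0xea, 0xb2, 0x55, 0x14, 0x3c]
t2 = [0x55, 0xb2, 0x14, 0x55, 0x3c, 0x14, 0xfc, 0x3c]
t3 = [0x55, 0x3c, 0x14, 0xfc, 0x3c, 0x55, 0xb2, 0x14]

RES = [0x55, 0x3c, 0x14, 0xfc, 0x3c, 0x55, 0xb2, 0x14]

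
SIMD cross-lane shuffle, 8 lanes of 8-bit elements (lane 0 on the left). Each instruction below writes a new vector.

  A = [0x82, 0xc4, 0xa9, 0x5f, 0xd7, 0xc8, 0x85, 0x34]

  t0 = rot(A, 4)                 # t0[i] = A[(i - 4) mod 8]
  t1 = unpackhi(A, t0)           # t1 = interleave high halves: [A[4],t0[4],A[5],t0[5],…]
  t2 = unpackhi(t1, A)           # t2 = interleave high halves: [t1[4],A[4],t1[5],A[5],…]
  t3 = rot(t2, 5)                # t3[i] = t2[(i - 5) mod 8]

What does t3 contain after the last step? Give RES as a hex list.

→ t0 |d7|c8|85|34|82|c4|a9|5f|
→ t1 |d7|82|c8|c4|85|a9|34|5f|
→ t2 |85|d7|a9|c8|34|85|5f|34|
→ t3 |c8|34|85|5f|34|85|d7|a9|

RES = [ 0xc8  0x34  0x85  0x5f  0x34  0x85  0xd7  0xa9 ]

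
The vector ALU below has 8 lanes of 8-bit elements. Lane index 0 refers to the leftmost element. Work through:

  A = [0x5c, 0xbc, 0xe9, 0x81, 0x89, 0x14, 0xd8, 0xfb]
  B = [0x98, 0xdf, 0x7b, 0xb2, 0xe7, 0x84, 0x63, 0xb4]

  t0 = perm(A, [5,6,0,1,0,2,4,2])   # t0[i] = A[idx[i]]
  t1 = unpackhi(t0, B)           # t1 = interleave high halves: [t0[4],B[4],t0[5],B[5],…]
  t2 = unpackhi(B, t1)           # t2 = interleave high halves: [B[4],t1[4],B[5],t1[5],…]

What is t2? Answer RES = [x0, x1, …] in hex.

→ t0 |14|d8|5c|bc|5c|e9|89|e9|
→ t1 |5c|e7|e9|84|89|63|e9|b4|
→ t2 |e7|89|84|63|63|e9|b4|b4|

RES = [ 0xe7  0x89  0x84  0x63  0x63  0xe9  0xb4  0xb4 ]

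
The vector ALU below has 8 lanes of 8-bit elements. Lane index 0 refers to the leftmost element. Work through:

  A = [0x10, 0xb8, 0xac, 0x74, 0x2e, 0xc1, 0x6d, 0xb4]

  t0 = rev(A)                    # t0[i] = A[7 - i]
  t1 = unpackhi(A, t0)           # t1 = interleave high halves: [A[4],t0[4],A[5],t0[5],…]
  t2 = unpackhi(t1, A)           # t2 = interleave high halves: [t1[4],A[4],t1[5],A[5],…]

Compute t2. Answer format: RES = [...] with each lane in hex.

→ t0 |b4|6d|c1|2e|74|ac|b8|10|
→ t1 |2e|74|c1|ac|6d|b8|b4|10|
→ t2 |6d|2e|b8|c1|b4|6d|10|b4|

RES = [0x6d, 0x2e, 0xb8, 0xc1, 0xb4, 0x6d, 0x10, 0xb4]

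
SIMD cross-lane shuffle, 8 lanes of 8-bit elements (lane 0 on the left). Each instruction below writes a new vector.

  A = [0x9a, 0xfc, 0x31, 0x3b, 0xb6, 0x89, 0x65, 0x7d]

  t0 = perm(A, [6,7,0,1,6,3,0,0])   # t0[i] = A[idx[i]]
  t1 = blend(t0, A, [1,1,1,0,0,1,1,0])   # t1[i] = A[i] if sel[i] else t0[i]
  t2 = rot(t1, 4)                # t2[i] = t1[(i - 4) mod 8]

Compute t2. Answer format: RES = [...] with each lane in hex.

RES = [0x65, 0x89, 0x65, 0x9a, 0x9a, 0xfc, 0x31, 0xfc]

  t0: 65 7d 9a fc 65 3b 9a 9a
  t1: 9a fc 31 fc 65 89 65 9a
  t2: 65 89 65 9a 9a fc 31 fc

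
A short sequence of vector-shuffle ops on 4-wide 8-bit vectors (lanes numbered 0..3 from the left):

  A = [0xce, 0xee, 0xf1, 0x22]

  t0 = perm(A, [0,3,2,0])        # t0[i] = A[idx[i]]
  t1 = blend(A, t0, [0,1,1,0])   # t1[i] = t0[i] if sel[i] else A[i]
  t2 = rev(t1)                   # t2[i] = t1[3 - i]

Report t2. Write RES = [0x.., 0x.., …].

  t0: ce 22 f1 ce
  t1: ce 22 f1 22
  t2: 22 f1 22 ce

RES = [ 0x22  0xf1  0x22  0xce ]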